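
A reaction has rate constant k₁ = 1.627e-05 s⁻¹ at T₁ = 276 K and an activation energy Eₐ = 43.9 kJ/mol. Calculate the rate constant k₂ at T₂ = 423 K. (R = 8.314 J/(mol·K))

1.255e-02 s⁻¹

Step 1: Use the two-temperature Arrhenius form: ln(k₂/k₁) = -Eₐ/R × (1/T₂ - 1/T₁)
Step 2: Convert Eₐ to J/mol: 43.9 kJ/mol = 43900 J/mol
Step 3: 1/T₂ - 1/T₁ = 1/423 - 1/276 = -1.259122e-03 K⁻¹
Step 4: ln(k₂/k₁) = -43900/8.314 × -1.259122e-03 = 6.64848
Step 5: k₂ = k₁ × exp(6.64848) = 1.627e-05 × 7.71611e+02 = 1.255e-02 s⁻¹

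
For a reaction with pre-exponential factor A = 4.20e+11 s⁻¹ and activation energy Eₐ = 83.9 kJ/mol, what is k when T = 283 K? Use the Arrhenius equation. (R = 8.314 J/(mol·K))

1.37e-04 s⁻¹

Step 1: Use the Arrhenius equation: k = A × exp(-Eₐ/RT)
Step 2: Convert Eₐ to J/mol: 83.9 kJ/mol = 83900 J/mol
Step 3: Calculate the exponent: -Eₐ/(RT) = -83900/(8.314 × 283) = -35.65870
Step 4: k = 4.20e+11 × exp(-35.65870)
Step 5: k = 4.20e+11 × 3.26305e-16 = 1.3705e-04 s⁻¹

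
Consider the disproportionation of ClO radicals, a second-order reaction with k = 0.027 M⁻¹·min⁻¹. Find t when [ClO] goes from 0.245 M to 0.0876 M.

271.6 min

Step 1: For second-order: t = (1/[ClO] - 1/[ClO]₀)/k
Step 2: t = (1/0.0876 - 1/0.245)/0.027
Step 3: t = (11.42 - 4.082)/0.027
Step 4: t = 7.334/0.027 = 271.6 min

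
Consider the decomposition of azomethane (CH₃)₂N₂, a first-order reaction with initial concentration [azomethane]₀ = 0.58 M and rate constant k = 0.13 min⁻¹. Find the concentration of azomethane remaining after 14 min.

0.09397 M

Step 1: For a first-order reaction: [azomethane] = [azomethane]₀ × e^(-kt)
Step 2: [azomethane] = 0.58 × e^(-0.13 × 14)
Step 3: [azomethane] = 0.58 × e^(-1.82)
Step 4: [azomethane] = 0.58 × 0.162026 = 0.09397 M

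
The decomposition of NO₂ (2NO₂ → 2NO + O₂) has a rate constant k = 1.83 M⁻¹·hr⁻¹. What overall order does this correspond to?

second order (2)

Step 1: The units of k for an nth-order reaction are (concentration)^(1-n)·(time)⁻¹.
Step 2: Here k has units M⁻¹·hr⁻¹, so the concentration exponent is -1.
Step 3: 1 - n = -1 ⇒ n = 2. The reaction is second order.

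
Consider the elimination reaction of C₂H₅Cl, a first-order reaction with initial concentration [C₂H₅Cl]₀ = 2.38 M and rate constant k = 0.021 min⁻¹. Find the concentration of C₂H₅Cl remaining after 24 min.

1.438 M

Step 1: For a first-order reaction: [C₂H₅Cl] = [C₂H₅Cl]₀ × e^(-kt)
Step 2: [C₂H₅Cl] = 2.38 × e^(-0.021 × 24)
Step 3: [C₂H₅Cl] = 2.38 × e^(-0.504)
Step 4: [C₂H₅Cl] = 2.38 × 0.604109 = 1.438 M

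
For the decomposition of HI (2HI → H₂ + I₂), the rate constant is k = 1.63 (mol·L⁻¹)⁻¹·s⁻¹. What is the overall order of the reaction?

second order (2)

Step 1: The units of k for an nth-order reaction are (concentration)^(1-n)·(time)⁻¹.
Step 2: Here k has units (mol·L⁻¹)⁻¹·s⁻¹, so the concentration exponent is -1.
Step 3: 1 - n = -1 ⇒ n = 2. The reaction is second order.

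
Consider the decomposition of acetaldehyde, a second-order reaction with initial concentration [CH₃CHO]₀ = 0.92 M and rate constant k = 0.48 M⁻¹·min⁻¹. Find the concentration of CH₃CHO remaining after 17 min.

0.1081 M

Step 1: For a second-order reaction: 1/[CH₃CHO] = 1/[CH₃CHO]₀ + kt
Step 2: 1/[CH₃CHO] = 1/0.92 + 0.48 × 17
Step 3: 1/[CH₃CHO] = 1.087 + 8.16 = 9.247
Step 4: [CH₃CHO] = 1/9.247 = 0.1081 M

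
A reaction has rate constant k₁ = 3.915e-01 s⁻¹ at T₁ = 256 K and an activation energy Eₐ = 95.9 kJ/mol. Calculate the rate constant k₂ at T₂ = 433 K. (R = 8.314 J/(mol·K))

3.906e+07 s⁻¹

Step 1: Use the two-temperature Arrhenius form: ln(k₂/k₁) = -Eₐ/R × (1/T₂ - 1/T₁)
Step 2: Convert Eₐ to J/mol: 95.9 kJ/mol = 95900 J/mol
Step 3: 1/T₂ - 1/T₁ = 1/433 - 1/256 = -1.596781e-03 K⁻¹
Step 4: ln(k₂/k₁) = -95900/8.314 × -1.596781e-03 = 18.41849
Step 5: k₂ = k₁ × exp(18.41849) = 3.915e-01 × 9.97812e+07 = 3.906e+07 s⁻¹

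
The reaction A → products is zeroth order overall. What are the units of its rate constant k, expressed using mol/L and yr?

mol/L·yr⁻¹

Step 1: For overall order n, rate = k × (concentration)^n.
Step 2: Rate has units mol/L·yr⁻¹; concentration term has units (mol/L)^0.
Step 3: k = rate / (concentration)^n, so units of k = (mol/L)^(1-0)·yr⁻¹ = mol/L·yr⁻¹.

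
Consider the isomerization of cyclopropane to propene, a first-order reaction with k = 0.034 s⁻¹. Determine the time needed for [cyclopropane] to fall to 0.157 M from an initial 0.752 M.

46.07 s

Step 1: For first-order: t = ln([cyclopropane]₀/[cyclopropane])/k
Step 2: t = ln(0.752/0.157)/0.034
Step 3: t = ln(4.79)/0.034
Step 4: t = 1.566/0.034 = 46.07 s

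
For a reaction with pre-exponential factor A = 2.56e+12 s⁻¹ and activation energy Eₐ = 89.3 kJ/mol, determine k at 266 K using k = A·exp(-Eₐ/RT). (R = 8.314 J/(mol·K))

7.44e-06 s⁻¹

Step 1: Use the Arrhenius equation: k = A × exp(-Eₐ/RT)
Step 2: Convert Eₐ to J/mol: 89.3 kJ/mol = 89300 J/mol
Step 3: Calculate the exponent: -Eₐ/(RT) = -89300/(8.314 × 266) = -40.37939
Step 4: k = 2.56e+12 × exp(-40.37939)
Step 5: k = 2.56e+12 × 2.90706e-18 = 7.4421e-06 s⁻¹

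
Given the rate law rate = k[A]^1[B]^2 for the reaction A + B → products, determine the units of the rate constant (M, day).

M⁻²·day⁻¹

Step 1: Overall order = 1 + 2 = 3.
Step 2: rate has units M·day⁻¹; [A]^1[B]^2 has units M^3.
Step 3: k = rate/([A]^1[B]^2), so units of k = M^(1-3)·day⁻¹ = M⁻²·day⁻¹.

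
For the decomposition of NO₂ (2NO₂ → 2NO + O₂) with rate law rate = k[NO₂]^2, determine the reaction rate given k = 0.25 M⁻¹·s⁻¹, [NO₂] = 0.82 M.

0.1681 M/s

Step 1: Identify the rate law: rate = k[NO₂]^2
Step 2: Substitute values: rate = 0.25 × (0.82)^2
Step 3: Calculate: rate = 0.25 × 0.6724 = 0.1681 M/s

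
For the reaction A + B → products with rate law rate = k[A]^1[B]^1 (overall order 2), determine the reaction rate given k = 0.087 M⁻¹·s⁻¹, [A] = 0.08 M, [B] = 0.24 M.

0.00167 M/s

Step 1: The rate law is rate = k[A]^1[B]^1, overall order = 1+1 = 2
Step 2: Substitute values: rate = 0.087 × (0.08)^1 × (0.24)^1
Step 3: rate = 0.087 × 0.08 × 0.24 = 0.0016704 M/s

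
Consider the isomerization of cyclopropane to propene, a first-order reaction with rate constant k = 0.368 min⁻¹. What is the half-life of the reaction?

1.884 min

Step 1: For a first-order reaction, t₁/₂ = ln(2)/k
Step 2: t₁/₂ = ln(2)/0.368
Step 3: t₁/₂ = 0.6931/0.368 = 1.884 min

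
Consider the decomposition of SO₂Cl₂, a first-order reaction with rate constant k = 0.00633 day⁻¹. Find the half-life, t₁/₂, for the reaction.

109.5 day

Step 1: For a first-order reaction, t₁/₂ = ln(2)/k
Step 2: t₁/₂ = ln(2)/0.00633
Step 3: t₁/₂ = 0.6931/0.00633 = 109.5 day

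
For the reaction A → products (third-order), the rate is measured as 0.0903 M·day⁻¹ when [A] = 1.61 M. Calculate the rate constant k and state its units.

0.02164 M⁻²·day⁻¹

Step 1: rate = k[A]^3, so k = rate / [A]^3.
Step 2: k = 0.0903 / (1.61)^3 = 0.0903 / 4.173.
Step 3: k = 0.02164 M⁻²·day⁻¹.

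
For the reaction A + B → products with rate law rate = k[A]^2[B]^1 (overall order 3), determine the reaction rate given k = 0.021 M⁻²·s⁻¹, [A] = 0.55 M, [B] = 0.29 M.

0.001842 M/s

Step 1: The rate law is rate = k[A]^2[B]^1, overall order = 2+1 = 3
Step 2: Substitute values: rate = 0.021 × (0.55)^2 × (0.29)^1
Step 3: rate = 0.021 × 0.3025 × 0.29 = 0.00184223 M/s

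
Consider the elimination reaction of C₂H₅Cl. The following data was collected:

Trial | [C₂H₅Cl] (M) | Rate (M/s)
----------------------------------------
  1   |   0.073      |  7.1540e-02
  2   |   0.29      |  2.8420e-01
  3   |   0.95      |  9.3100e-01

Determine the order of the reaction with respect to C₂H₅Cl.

first order (1)

Step 1: Compare trials to find order n where rate₂/rate₁ = ([C₂H₅Cl]₂/[C₂H₅Cl]₁)^n
Step 2: rate₂/rate₁ = 2.8420e-01/7.1540e-02 = 3.973
Step 3: [C₂H₅Cl]₂/[C₂H₅Cl]₁ = 0.29/0.073 = 3.973
Step 4: n = ln(3.973)/ln(3.973) = 1.00 ≈ 1
Step 5: The reaction is first order in C₂H₅Cl.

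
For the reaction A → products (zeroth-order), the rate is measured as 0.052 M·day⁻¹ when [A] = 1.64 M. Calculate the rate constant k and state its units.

0.052 M·day⁻¹

Step 1: For a zeroth-order reaction, rate = k (independent of concentration).
Step 2: k = rate = 0.052 M·day⁻¹.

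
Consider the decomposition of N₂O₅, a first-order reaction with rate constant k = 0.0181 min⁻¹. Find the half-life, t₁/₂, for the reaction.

38.3 min

Step 1: For a first-order reaction, t₁/₂ = ln(2)/k
Step 2: t₁/₂ = ln(2)/0.0181
Step 3: t₁/₂ = 0.6931/0.0181 = 38.3 min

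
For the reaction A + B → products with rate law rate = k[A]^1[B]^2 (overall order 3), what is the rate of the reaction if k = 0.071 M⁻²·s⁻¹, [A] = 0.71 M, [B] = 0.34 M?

0.005827 M/s

Step 1: The rate law is rate = k[A]^1[B]^2, overall order = 1+2 = 3
Step 2: Substitute values: rate = 0.071 × (0.71)^1 × (0.34)^2
Step 3: rate = 0.071 × 0.71 × 0.1156 = 0.0058274 M/s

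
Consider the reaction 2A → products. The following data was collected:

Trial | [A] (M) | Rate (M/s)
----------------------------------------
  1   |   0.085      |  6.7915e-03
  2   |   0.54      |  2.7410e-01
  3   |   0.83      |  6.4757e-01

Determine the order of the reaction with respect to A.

second order (2)

Step 1: Compare trials to find order n where rate₂/rate₁ = ([A]₂/[A]₁)^n
Step 2: rate₂/rate₁ = 2.7410e-01/6.7915e-03 = 40.36
Step 3: [A]₂/[A]₁ = 0.54/0.085 = 6.353
Step 4: n = ln(40.36)/ln(6.353) = 2.00 ≈ 2
Step 5: The reaction is second order in A.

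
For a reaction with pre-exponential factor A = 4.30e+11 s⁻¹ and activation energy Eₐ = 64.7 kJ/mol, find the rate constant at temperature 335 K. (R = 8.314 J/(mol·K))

3.51e+01 s⁻¹

Step 1: Use the Arrhenius equation: k = A × exp(-Eₐ/RT)
Step 2: Convert Eₐ to J/mol: 64.7 kJ/mol = 64700 J/mol
Step 3: Calculate the exponent: -Eₐ/(RT) = -64700/(8.314 × 335) = -23.23001
Step 4: k = 4.30e+11 × exp(-23.23001)
Step 5: k = 4.30e+11 × 8.15333e-11 = 3.5059e+01 s⁻¹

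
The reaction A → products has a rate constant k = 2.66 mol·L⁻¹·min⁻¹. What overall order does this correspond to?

zeroth order (0)

Step 1: The units of k for an nth-order reaction are (concentration)^(1-n)·(time)⁻¹.
Step 2: Here k has units mol·L⁻¹·min⁻¹, so the concentration exponent is 1.
Step 3: 1 - n = 1 ⇒ n = 0. The reaction is zeroth order.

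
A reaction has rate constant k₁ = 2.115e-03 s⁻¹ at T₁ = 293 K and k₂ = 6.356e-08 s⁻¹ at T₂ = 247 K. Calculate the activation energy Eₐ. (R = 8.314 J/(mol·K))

136.2 kJ/mol

Step 1: Use the two-temperature Arrhenius form: ln(k₂/k₁) = -Eₐ/R × (1/T₂ - 1/T₁)
Step 2: ln(k₂/k₁) = ln(6.356e-08/2.115e-03) = ln(3.0052e-05) = -10.4126
Step 3: 1/T₂ - 1/T₁ = 1/247 - 1/293 = 6.356137e-04 K⁻¹
Step 4: Eₐ = -R × ln(k₂/k₁) / (1/T₂ - 1/T₁) = -8.314 × -10.4126 / 6.356137e-04
Step 5: Eₐ = 1.3620e+05 J/mol = 136.2 kJ/mol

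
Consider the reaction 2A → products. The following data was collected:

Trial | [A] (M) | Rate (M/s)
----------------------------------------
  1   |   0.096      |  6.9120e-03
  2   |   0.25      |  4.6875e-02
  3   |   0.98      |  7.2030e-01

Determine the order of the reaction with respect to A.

second order (2)

Step 1: Compare trials to find order n where rate₂/rate₁ = ([A]₂/[A]₁)^n
Step 2: rate₂/rate₁ = 4.6875e-02/6.9120e-03 = 6.782
Step 3: [A]₂/[A]₁ = 0.25/0.096 = 2.604
Step 4: n = ln(6.782)/ln(2.604) = 2.00 ≈ 2
Step 5: The reaction is second order in A.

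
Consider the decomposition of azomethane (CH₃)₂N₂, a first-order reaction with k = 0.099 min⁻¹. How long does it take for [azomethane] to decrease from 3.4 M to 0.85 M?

14 min

Step 1: For first-order: t = ln([azomethane]₀/[azomethane])/k
Step 2: t = ln(3.4/0.85)/0.099
Step 3: t = ln(4)/0.099
Step 4: t = 1.386/0.099 = 14 min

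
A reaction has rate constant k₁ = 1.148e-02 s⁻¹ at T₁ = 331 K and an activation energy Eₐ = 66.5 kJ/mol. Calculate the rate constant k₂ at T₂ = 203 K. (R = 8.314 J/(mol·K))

2.771e-09 s⁻¹

Step 1: Use the two-temperature Arrhenius form: ln(k₂/k₁) = -Eₐ/R × (1/T₂ - 1/T₁)
Step 2: Convert Eₐ to J/mol: 66.5 kJ/mol = 66500 J/mol
Step 3: 1/T₂ - 1/T₁ = 1/203 - 1/331 = 1.904960e-03 K⁻¹
Step 4: ln(k₂/k₁) = -66500/8.314 × 1.904960e-03 = -15.23693
Step 5: k₂ = k₁ × exp(-15.23693) = 1.148e-02 × 2.41371e-07 = 2.771e-09 s⁻¹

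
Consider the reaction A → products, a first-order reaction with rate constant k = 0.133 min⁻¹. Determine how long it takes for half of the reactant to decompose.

5.212 min

Step 1: For a first-order reaction, t₁/₂ = ln(2)/k
Step 2: t₁/₂ = ln(2)/0.133
Step 3: t₁/₂ = 0.6931/0.133 = 5.212 min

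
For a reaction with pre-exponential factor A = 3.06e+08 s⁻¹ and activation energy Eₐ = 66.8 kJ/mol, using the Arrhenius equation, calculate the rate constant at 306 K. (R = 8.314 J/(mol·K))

1.21e-03 s⁻¹

Step 1: Use the Arrhenius equation: k = A × exp(-Eₐ/RT)
Step 2: Convert Eₐ to J/mol: 66.8 kJ/mol = 66800 J/mol
Step 3: Calculate the exponent: -Eₐ/(RT) = -66800/(8.314 × 306) = -26.25699
Step 4: k = 3.06e+08 × exp(-26.25699)
Step 5: k = 3.06e+08 × 3.95125e-12 = 1.2091e-03 s⁻¹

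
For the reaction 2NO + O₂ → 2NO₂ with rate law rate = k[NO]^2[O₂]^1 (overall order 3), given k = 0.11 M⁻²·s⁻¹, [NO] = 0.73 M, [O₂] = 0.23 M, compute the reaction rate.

0.01348 M/s

Step 1: The rate law is rate = k[NO]^2[O₂]^1, overall order = 2+1 = 3
Step 2: Substitute values: rate = 0.11 × (0.73)^2 × (0.23)^1
Step 3: rate = 0.11 × 0.5329 × 0.23 = 0.0134824 M/s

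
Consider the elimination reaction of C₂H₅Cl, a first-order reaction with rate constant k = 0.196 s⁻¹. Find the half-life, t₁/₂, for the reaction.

3.536 s

Step 1: For a first-order reaction, t₁/₂ = ln(2)/k
Step 2: t₁/₂ = ln(2)/0.196
Step 3: t₁/₂ = 0.6931/0.196 = 3.536 s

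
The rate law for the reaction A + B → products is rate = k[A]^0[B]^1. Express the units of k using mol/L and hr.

hr⁻¹

Step 1: Overall order = 0 + 1 = 1.
Step 2: rate has units mol/L·hr⁻¹; [A]^0[B]^1 has units (mol/L)^1.
Step 3: k = rate/([A]^0[B]^1), so units of k = (mol/L)^(1-1)·hr⁻¹ = hr⁻¹.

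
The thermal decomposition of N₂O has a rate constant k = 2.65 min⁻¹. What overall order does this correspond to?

first order (1)

Step 1: The units of k for an nth-order reaction are (concentration)^(1-n)·(time)⁻¹.
Step 2: Here k has units min⁻¹, so the concentration exponent is 0.
Step 3: 1 - n = 0 ⇒ n = 1. The reaction is first order.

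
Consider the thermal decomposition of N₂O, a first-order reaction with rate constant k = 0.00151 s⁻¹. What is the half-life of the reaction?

459 s

Step 1: For a first-order reaction, t₁/₂ = ln(2)/k
Step 2: t₁/₂ = ln(2)/0.00151
Step 3: t₁/₂ = 0.6931/0.00151 = 459 s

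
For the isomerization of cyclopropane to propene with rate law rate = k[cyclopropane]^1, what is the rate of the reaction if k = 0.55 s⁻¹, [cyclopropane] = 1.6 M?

0.88 M/s

Step 1: Identify the rate law: rate = k[cyclopropane]^1
Step 2: Substitute values: rate = 0.55 × (1.6)^1
Step 3: Calculate: rate = 0.55 × 1.6 = 0.88 M/s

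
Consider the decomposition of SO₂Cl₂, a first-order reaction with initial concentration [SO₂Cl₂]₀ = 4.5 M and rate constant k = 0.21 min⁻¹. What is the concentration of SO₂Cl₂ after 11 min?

0.4467 M

Step 1: For a first-order reaction: [SO₂Cl₂] = [SO₂Cl₂]₀ × e^(-kt)
Step 2: [SO₂Cl₂] = 4.5 × e^(-0.21 × 11)
Step 3: [SO₂Cl₂] = 4.5 × e^(-2.31)
Step 4: [SO₂Cl₂] = 4.5 × 0.0992613 = 0.4467 M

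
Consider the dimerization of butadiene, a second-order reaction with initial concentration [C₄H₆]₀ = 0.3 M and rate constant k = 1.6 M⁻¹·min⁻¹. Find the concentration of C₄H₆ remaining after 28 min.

0.02078 M

Step 1: For a second-order reaction: 1/[C₄H₆] = 1/[C₄H₆]₀ + kt
Step 2: 1/[C₄H₆] = 1/0.3 + 1.6 × 28
Step 3: 1/[C₄H₆] = 3.333 + 44.8 = 48.13
Step 4: [C₄H₆] = 1/48.13 = 0.02078 M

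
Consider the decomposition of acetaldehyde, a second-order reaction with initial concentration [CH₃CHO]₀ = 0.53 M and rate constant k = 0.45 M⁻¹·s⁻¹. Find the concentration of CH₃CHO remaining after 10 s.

0.1566 M

Step 1: For a second-order reaction: 1/[CH₃CHO] = 1/[CH₃CHO]₀ + kt
Step 2: 1/[CH₃CHO] = 1/0.53 + 0.45 × 10
Step 3: 1/[CH₃CHO] = 1.887 + 4.5 = 6.387
Step 4: [CH₃CHO] = 1/6.387 = 0.1566 M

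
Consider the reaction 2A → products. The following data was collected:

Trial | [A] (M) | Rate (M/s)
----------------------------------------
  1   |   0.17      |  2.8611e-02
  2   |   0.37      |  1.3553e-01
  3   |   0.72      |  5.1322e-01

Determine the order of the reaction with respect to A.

second order (2)

Step 1: Compare trials to find order n where rate₂/rate₁ = ([A]₂/[A]₁)^n
Step 2: rate₂/rate₁ = 1.3553e-01/2.8611e-02 = 4.737
Step 3: [A]₂/[A]₁ = 0.37/0.17 = 2.176
Step 4: n = ln(4.737)/ln(2.176) = 2.00 ≈ 2
Step 5: The reaction is second order in A.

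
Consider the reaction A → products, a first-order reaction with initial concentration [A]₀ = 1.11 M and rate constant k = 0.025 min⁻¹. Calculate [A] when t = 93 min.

0.1085 M

Step 1: For a first-order reaction: [A] = [A]₀ × e^(-kt)
Step 2: [A] = 1.11 × e^(-0.025 × 93)
Step 3: [A] = 1.11 × e^(-2.325)
Step 4: [A] = 1.11 × 0.0977834 = 0.1085 M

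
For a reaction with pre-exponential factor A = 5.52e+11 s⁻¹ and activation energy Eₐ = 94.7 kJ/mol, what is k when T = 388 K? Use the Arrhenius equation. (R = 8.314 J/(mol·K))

9.83e-02 s⁻¹

Step 1: Use the Arrhenius equation: k = A × exp(-Eₐ/RT)
Step 2: Convert Eₐ to J/mol: 94.7 kJ/mol = 94700 J/mol
Step 3: Calculate the exponent: -Eₐ/(RT) = -94700/(8.314 × 388) = -29.35677
Step 4: k = 5.52e+11 × exp(-29.35677)
Step 5: k = 5.52e+11 × 1.78040e-13 = 9.8278e-02 s⁻¹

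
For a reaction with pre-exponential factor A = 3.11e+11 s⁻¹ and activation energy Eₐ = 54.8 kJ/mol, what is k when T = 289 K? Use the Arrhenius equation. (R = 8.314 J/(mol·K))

3.87e+01 s⁻¹

Step 1: Use the Arrhenius equation: k = A × exp(-Eₐ/RT)
Step 2: Convert Eₐ to J/mol: 54.8 kJ/mol = 54800 J/mol
Step 3: Calculate the exponent: -Eₐ/(RT) = -54800/(8.314 × 289) = -22.80724
Step 4: k = 3.11e+11 × exp(-22.80724)
Step 5: k = 3.11e+11 × 1.24435e-10 = 3.8699e+01 s⁻¹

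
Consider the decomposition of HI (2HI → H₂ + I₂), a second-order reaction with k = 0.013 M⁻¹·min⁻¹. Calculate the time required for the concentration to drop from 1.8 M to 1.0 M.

34.19 min

Step 1: For second-order: t = (1/[HI] - 1/[HI]₀)/k
Step 2: t = (1/1.0 - 1/1.8)/0.013
Step 3: t = (1 - 0.5556)/0.013
Step 4: t = 0.4444/0.013 = 34.19 min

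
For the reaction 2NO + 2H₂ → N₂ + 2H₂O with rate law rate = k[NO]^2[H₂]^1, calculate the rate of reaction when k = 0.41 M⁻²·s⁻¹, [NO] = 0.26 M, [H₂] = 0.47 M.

0.01303 M/s

Step 1: The rate law is rate = k[NO]^2[H₂]^1
Step 2: Substitute: rate = 0.41 × (0.26)^2 × (0.47)^1
Step 3: rate = 0.41 × 0.0676 × 0.47 = 0.0130265 M/s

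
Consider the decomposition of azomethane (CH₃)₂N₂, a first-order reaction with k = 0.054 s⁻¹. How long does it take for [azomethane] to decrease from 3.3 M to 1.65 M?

12.84 s

Step 1: For first-order: t = ln([azomethane]₀/[azomethane])/k
Step 2: t = ln(3.3/1.65)/0.054
Step 3: t = ln(2)/0.054
Step 4: t = 0.6931/0.054 = 12.84 s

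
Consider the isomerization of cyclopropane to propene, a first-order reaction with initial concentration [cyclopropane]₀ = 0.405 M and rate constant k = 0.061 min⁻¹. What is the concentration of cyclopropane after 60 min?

0.01042 M

Step 1: For a first-order reaction: [cyclopropane] = [cyclopropane]₀ × e^(-kt)
Step 2: [cyclopropane] = 0.405 × e^(-0.061 × 60)
Step 3: [cyclopropane] = 0.405 × e^(-3.66)
Step 4: [cyclopropane] = 0.405 × 0.0257325 = 0.01042 M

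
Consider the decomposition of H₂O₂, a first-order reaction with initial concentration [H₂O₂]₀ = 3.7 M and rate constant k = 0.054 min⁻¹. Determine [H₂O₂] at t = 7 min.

2.535 M

Step 1: For a first-order reaction: [H₂O₂] = [H₂O₂]₀ × e^(-kt)
Step 2: [H₂O₂] = 3.7 × e^(-0.054 × 7)
Step 3: [H₂O₂] = 3.7 × e^(-0.378)
Step 4: [H₂O₂] = 3.7 × 0.685231 = 2.535 M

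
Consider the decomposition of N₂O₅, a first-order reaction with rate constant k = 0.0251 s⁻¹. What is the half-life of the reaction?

27.62 s

Step 1: For a first-order reaction, t₁/₂ = ln(2)/k
Step 2: t₁/₂ = ln(2)/0.0251
Step 3: t₁/₂ = 0.6931/0.0251 = 27.62 s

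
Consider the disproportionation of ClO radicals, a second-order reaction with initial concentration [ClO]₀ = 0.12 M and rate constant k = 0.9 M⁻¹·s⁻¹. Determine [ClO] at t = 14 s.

0.04777 M

Step 1: For a second-order reaction: 1/[ClO] = 1/[ClO]₀ + kt
Step 2: 1/[ClO] = 1/0.12 + 0.9 × 14
Step 3: 1/[ClO] = 8.333 + 12.6 = 20.93
Step 4: [ClO] = 1/20.93 = 0.04777 M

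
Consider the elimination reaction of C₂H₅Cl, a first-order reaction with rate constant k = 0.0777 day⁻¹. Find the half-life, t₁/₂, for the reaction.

8.921 day

Step 1: For a first-order reaction, t₁/₂ = ln(2)/k
Step 2: t₁/₂ = ln(2)/0.0777
Step 3: t₁/₂ = 0.6931/0.0777 = 8.921 day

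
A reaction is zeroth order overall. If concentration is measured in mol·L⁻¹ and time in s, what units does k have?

mol·L⁻¹·s⁻¹

Step 1: For overall order n, rate = k × (concentration)^n.
Step 2: Rate has units mol·L⁻¹·s⁻¹; concentration term has units (mol·L⁻¹)^0.
Step 3: k = rate / (concentration)^n, so units of k = (mol·L⁻¹)^(1-0)·s⁻¹ = mol·L⁻¹·s⁻¹.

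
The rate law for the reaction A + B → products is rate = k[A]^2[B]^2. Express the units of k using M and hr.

M⁻³·hr⁻¹

Step 1: Overall order = 2 + 2 = 4.
Step 2: rate has units M·hr⁻¹; [A]^2[B]^2 has units M^4.
Step 3: k = rate/([A]^2[B]^2), so units of k = M^(1-4)·hr⁻¹ = M⁻³·hr⁻¹.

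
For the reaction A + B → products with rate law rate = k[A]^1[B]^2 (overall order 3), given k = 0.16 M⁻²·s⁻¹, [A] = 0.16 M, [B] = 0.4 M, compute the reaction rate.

0.004096 M/s

Step 1: The rate law is rate = k[A]^1[B]^2, overall order = 1+2 = 3
Step 2: Substitute values: rate = 0.16 × (0.16)^1 × (0.4)^2
Step 3: rate = 0.16 × 0.16 × 0.16 = 0.004096 M/s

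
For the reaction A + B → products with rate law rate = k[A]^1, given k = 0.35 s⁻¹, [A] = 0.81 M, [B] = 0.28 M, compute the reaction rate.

0.2835 M/s

Step 1: The rate law is rate = k[A]^1
Step 2: Note that the rate does not depend on [B] (zero order in B).
Step 3: rate = 0.35 × (0.81)^1 = 0.2835 M/s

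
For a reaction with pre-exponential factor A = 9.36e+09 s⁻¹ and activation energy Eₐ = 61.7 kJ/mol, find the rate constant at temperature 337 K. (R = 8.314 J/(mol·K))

2.56e+00 s⁻¹

Step 1: Use the Arrhenius equation: k = A × exp(-Eₐ/RT)
Step 2: Convert Eₐ to J/mol: 61.7 kJ/mol = 61700 J/mol
Step 3: Calculate the exponent: -Eₐ/(RT) = -61700/(8.314 × 337) = -22.02142
Step 4: k = 9.36e+09 × exp(-22.02142)
Step 5: k = 9.36e+09 × 2.73035e-10 = 2.5556e+00 s⁻¹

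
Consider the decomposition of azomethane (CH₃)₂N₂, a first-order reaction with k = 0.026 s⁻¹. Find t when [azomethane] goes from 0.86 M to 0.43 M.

26.66 s

Step 1: For first-order: t = ln([azomethane]₀/[azomethane])/k
Step 2: t = ln(0.86/0.43)/0.026
Step 3: t = ln(2)/0.026
Step 4: t = 0.6931/0.026 = 26.66 s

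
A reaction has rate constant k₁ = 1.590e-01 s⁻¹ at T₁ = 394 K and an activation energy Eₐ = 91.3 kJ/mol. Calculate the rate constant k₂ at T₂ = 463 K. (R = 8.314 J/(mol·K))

1.012e+01 s⁻¹

Step 1: Use the two-temperature Arrhenius form: ln(k₂/k₁) = -Eₐ/R × (1/T₂ - 1/T₁)
Step 2: Convert Eₐ to J/mol: 91.3 kJ/mol = 91300 J/mol
Step 3: 1/T₂ - 1/T₁ = 1/463 - 1/394 = -3.782439e-04 K⁻¹
Step 4: ln(k₂/k₁) = -91300/8.314 × -3.782439e-04 = 4.15368
Step 5: k₂ = k₁ × exp(4.15368) = 1.590e-01 × 6.36679e+01 = 1.012e+01 s⁻¹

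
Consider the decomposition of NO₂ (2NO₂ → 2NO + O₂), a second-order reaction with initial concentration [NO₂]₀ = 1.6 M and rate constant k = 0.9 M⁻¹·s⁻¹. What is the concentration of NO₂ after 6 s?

0.166 M

Step 1: For a second-order reaction: 1/[NO₂] = 1/[NO₂]₀ + kt
Step 2: 1/[NO₂] = 1/1.6 + 0.9 × 6
Step 3: 1/[NO₂] = 0.625 + 5.4 = 6.025
Step 4: [NO₂] = 1/6.025 = 0.166 M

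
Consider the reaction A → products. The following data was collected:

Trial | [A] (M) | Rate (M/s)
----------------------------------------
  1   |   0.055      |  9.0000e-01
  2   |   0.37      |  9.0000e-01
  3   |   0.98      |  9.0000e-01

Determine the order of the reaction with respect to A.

zeroth order (0)

Step 1: Compare trials - when concentration changes, rate stays constant.
Step 2: rate₂/rate₁ = 9.0000e-01/9.0000e-01 = 1
Step 3: [A]₂/[A]₁ = 0.37/0.055 = 6.727
Step 4: Since rate ratio ≈ (conc ratio)^0, the reaction is zeroth order.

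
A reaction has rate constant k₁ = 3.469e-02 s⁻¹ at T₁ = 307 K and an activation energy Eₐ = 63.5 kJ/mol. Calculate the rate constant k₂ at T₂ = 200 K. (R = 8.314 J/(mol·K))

5.751e-08 s⁻¹

Step 1: Use the two-temperature Arrhenius form: ln(k₂/k₁) = -Eₐ/R × (1/T₂ - 1/T₁)
Step 2: Convert Eₐ to J/mol: 63.5 kJ/mol = 63500 J/mol
Step 3: 1/T₂ - 1/T₁ = 1/200 - 1/307 = 1.742671e-03 K⁻¹
Step 4: ln(k₂/k₁) = -63500/8.314 × 1.742671e-03 = -13.31003
Step 5: k₂ = k₁ × exp(-13.31003) = 3.469e-02 × 1.65778e-06 = 5.751e-08 s⁻¹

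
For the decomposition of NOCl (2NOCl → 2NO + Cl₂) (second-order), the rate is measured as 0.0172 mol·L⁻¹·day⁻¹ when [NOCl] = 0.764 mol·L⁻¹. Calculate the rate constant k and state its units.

0.02947 (mol·L⁻¹)⁻¹·day⁻¹

Step 1: rate = k[NOCl]^2, so k = rate / [NOCl]^2.
Step 2: k = 0.0172 / (0.764)^2 = 0.0172 / 0.5837.
Step 3: k = 0.02947 (mol·L⁻¹)⁻¹·day⁻¹.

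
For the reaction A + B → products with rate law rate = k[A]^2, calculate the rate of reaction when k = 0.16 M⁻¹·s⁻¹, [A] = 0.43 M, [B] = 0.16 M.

0.02958 M/s

Step 1: The rate law is rate = k[A]^2
Step 2: Note that the rate does not depend on [B] (zero order in B).
Step 3: rate = 0.16 × (0.43)^2 = 0.029584 M/s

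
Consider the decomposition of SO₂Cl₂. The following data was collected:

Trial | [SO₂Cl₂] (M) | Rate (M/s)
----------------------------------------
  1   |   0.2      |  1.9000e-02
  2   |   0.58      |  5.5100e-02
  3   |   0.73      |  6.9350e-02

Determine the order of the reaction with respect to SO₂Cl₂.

first order (1)

Step 1: Compare trials to find order n where rate₂/rate₁ = ([SO₂Cl₂]₂/[SO₂Cl₂]₁)^n
Step 2: rate₂/rate₁ = 5.5100e-02/1.9000e-02 = 2.9
Step 3: [SO₂Cl₂]₂/[SO₂Cl₂]₁ = 0.58/0.2 = 2.9
Step 4: n = ln(2.9)/ln(2.9) = 1.00 ≈ 1
Step 5: The reaction is first order in SO₂Cl₂.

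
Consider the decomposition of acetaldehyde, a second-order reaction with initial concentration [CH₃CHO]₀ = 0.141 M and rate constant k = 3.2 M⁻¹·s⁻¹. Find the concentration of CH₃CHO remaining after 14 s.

0.01927 M

Step 1: For a second-order reaction: 1/[CH₃CHO] = 1/[CH₃CHO]₀ + kt
Step 2: 1/[CH₃CHO] = 1/0.141 + 3.2 × 14
Step 3: 1/[CH₃CHO] = 7.092 + 44.8 = 51.89
Step 4: [CH₃CHO] = 1/51.89 = 0.01927 M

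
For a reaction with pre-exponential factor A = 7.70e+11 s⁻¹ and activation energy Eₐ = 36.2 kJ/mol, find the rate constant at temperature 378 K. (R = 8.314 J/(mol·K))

7.65e+06 s⁻¹

Step 1: Use the Arrhenius equation: k = A × exp(-Eₐ/RT)
Step 2: Convert Eₐ to J/mol: 36.2 kJ/mol = 36200 J/mol
Step 3: Calculate the exponent: -Eₐ/(RT) = -36200/(8.314 × 378) = -11.51879
Step 4: k = 7.70e+11 × exp(-11.51879)
Step 5: k = 7.70e+11 × 9.94153e-06 = 7.6550e+06 s⁻¹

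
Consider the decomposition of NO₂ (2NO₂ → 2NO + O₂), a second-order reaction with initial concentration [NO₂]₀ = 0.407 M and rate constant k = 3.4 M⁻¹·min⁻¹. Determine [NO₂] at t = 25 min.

0.01143 M

Step 1: For a second-order reaction: 1/[NO₂] = 1/[NO₂]₀ + kt
Step 2: 1/[NO₂] = 1/0.407 + 3.4 × 25
Step 3: 1/[NO₂] = 2.457 + 85 = 87.46
Step 4: [NO₂] = 1/87.46 = 0.01143 M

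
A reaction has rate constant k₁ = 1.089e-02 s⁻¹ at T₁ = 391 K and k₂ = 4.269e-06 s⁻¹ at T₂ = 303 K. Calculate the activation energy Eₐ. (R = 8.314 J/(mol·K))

87.8 kJ/mol

Step 1: Use the two-temperature Arrhenius form: ln(k₂/k₁) = -Eₐ/R × (1/T₂ - 1/T₁)
Step 2: ln(k₂/k₁) = ln(4.269e-06/1.089e-02) = ln(0.000392011) = -7.84422
Step 3: 1/T₂ - 1/T₁ = 1/303 - 1/391 = 7.427853e-04 K⁻¹
Step 4: Eₐ = -R × ln(k₂/k₁) / (1/T₂ - 1/T₁) = -8.314 × -7.84422 / 7.427853e-04
Step 5: Eₐ = 8.7800e+04 J/mol = 87.8 kJ/mol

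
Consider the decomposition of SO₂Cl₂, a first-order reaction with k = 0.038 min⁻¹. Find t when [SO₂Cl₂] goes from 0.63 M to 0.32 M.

17.83 min

Step 1: For first-order: t = ln([SO₂Cl₂]₀/[SO₂Cl₂])/k
Step 2: t = ln(0.63/0.32)/0.038
Step 3: t = ln(1.969)/0.038
Step 4: t = 0.6774/0.038 = 17.83 min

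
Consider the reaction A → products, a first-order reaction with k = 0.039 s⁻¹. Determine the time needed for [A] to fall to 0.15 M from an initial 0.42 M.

26.4 s

Step 1: For first-order: t = ln([A]₀/[A])/k
Step 2: t = ln(0.42/0.15)/0.039
Step 3: t = ln(2.8)/0.039
Step 4: t = 1.03/0.039 = 26.4 s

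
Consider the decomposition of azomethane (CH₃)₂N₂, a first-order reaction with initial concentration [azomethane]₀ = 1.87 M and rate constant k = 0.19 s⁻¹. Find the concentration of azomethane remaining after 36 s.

0.002001 M

Step 1: For a first-order reaction: [azomethane] = [azomethane]₀ × e^(-kt)
Step 2: [azomethane] = 1.87 × e^(-0.19 × 36)
Step 3: [azomethane] = 1.87 × e^(-6.84)
Step 4: [azomethane] = 1.87 × 0.0010701 = 0.002001 M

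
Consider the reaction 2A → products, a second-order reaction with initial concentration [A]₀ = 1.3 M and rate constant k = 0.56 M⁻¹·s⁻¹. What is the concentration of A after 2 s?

0.5293 M

Step 1: For a second-order reaction: 1/[A] = 1/[A]₀ + kt
Step 2: 1/[A] = 1/1.3 + 0.56 × 2
Step 3: 1/[A] = 0.7692 + 1.12 = 1.889
Step 4: [A] = 1/1.889 = 0.5293 M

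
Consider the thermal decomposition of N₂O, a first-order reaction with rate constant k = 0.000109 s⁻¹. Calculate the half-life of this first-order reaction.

6359 s

Step 1: For a first-order reaction, t₁/₂ = ln(2)/k
Step 2: t₁/₂ = ln(2)/0.000109
Step 3: t₁/₂ = 0.6931/0.000109 = 6359 s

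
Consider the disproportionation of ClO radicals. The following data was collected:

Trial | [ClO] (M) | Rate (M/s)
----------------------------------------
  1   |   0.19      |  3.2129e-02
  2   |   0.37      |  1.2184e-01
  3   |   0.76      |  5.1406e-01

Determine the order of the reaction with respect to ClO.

second order (2)

Step 1: Compare trials to find order n where rate₂/rate₁ = ([ClO]₂/[ClO]₁)^n
Step 2: rate₂/rate₁ = 1.2184e-01/3.2129e-02 = 3.792
Step 3: [ClO]₂/[ClO]₁ = 0.37/0.19 = 1.947
Step 4: n = ln(3.792)/ln(1.947) = 2.00 ≈ 2
Step 5: The reaction is second order in ClO.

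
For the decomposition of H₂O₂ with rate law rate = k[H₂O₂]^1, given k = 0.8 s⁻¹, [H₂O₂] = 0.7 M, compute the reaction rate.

0.56 M/s

Step 1: Identify the rate law: rate = k[H₂O₂]^1
Step 2: Substitute values: rate = 0.8 × (0.7)^1
Step 3: Calculate: rate = 0.8 × 0.7 = 0.56 M/s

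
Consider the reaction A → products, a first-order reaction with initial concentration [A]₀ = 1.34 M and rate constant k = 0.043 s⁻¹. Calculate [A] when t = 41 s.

0.2298 M

Step 1: For a first-order reaction: [A] = [A]₀ × e^(-kt)
Step 2: [A] = 1.34 × e^(-0.043 × 41)
Step 3: [A] = 1.34 × e^(-1.763)
Step 4: [A] = 1.34 × 0.17153 = 0.2298 M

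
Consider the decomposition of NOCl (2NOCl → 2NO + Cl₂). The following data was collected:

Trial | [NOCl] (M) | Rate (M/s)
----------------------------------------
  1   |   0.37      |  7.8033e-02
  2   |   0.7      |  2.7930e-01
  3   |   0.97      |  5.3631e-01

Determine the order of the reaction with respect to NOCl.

second order (2)

Step 1: Compare trials to find order n where rate₂/rate₁ = ([NOCl]₂/[NOCl]₁)^n
Step 2: rate₂/rate₁ = 2.7930e-01/7.8033e-02 = 3.579
Step 3: [NOCl]₂/[NOCl]₁ = 0.7/0.37 = 1.892
Step 4: n = ln(3.579)/ln(1.892) = 2.00 ≈ 2
Step 5: The reaction is second order in NOCl.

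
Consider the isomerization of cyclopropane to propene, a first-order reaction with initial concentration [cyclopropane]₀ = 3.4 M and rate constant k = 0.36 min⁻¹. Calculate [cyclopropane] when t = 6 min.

0.3921 M

Step 1: For a first-order reaction: [cyclopropane] = [cyclopropane]₀ × e^(-kt)
Step 2: [cyclopropane] = 3.4 × e^(-0.36 × 6)
Step 3: [cyclopropane] = 3.4 × e^(-2.16)
Step 4: [cyclopropane] = 3.4 × 0.115325 = 0.3921 M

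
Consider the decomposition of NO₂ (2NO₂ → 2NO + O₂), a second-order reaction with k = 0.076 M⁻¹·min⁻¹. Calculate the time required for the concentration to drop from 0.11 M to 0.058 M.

107.2 min

Step 1: For second-order: t = (1/[NO₂] - 1/[NO₂]₀)/k
Step 2: t = (1/0.058 - 1/0.11)/0.076
Step 3: t = (17.24 - 9.091)/0.076
Step 4: t = 8.15/0.076 = 107.2 min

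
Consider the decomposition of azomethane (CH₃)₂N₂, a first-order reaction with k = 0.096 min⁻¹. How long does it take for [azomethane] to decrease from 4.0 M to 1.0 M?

14.44 min

Step 1: For first-order: t = ln([azomethane]₀/[azomethane])/k
Step 2: t = ln(4.0/1.0)/0.096
Step 3: t = ln(4)/0.096
Step 4: t = 1.386/0.096 = 14.44 min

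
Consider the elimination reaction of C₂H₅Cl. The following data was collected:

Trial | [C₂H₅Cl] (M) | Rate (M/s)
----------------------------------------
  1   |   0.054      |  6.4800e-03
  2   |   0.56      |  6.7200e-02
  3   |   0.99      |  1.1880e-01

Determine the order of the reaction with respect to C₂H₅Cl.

first order (1)

Step 1: Compare trials to find order n where rate₂/rate₁ = ([C₂H₅Cl]₂/[C₂H₅Cl]₁)^n
Step 2: rate₂/rate₁ = 6.7200e-02/6.4800e-03 = 10.37
Step 3: [C₂H₅Cl]₂/[C₂H₅Cl]₁ = 0.56/0.054 = 10.37
Step 4: n = ln(10.37)/ln(10.37) = 1.00 ≈ 1
Step 5: The reaction is first order in C₂H₅Cl.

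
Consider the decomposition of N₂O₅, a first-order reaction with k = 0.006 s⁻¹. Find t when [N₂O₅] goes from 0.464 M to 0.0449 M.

389.2 s

Step 1: For first-order: t = ln([N₂O₅]₀/[N₂O₅])/k
Step 2: t = ln(0.464/0.0449)/0.006
Step 3: t = ln(10.33)/0.006
Step 4: t = 2.335/0.006 = 389.2 s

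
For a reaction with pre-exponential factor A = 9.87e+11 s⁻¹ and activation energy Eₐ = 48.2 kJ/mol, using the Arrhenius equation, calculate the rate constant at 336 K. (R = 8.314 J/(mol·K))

3.17e+04 s⁻¹

Step 1: Use the Arrhenius equation: k = A × exp(-Eₐ/RT)
Step 2: Convert Eₐ to J/mol: 48.2 kJ/mol = 48200 J/mol
Step 3: Calculate the exponent: -Eₐ/(RT) = -48200/(8.314 × 336) = -17.25432
Step 4: k = 9.87e+11 × exp(-17.25432)
Step 5: k = 9.87e+11 × 3.21029e-08 = 3.1686e+04 s⁻¹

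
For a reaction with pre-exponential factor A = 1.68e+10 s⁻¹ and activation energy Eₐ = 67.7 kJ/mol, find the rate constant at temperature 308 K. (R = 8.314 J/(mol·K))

5.54e-02 s⁻¹

Step 1: Use the Arrhenius equation: k = A × exp(-Eₐ/RT)
Step 2: Convert Eₐ to J/mol: 67.7 kJ/mol = 67700 J/mol
Step 3: Calculate the exponent: -Eₐ/(RT) = -67700/(8.314 × 308) = -26.43796
Step 4: k = 1.68e+10 × exp(-26.43796)
Step 5: k = 1.68e+10 × 3.29716e-12 = 5.5392e-02 s⁻¹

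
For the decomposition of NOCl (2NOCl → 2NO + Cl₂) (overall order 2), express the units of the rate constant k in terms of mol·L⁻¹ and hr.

(mol·L⁻¹)⁻¹·hr⁻¹

Step 1: For overall order n, rate = k × (concentration)^n.
Step 2: Rate has units mol·L⁻¹·hr⁻¹; concentration term has units (mol·L⁻¹)^2.
Step 3: k = rate / (concentration)^n, so units of k = (mol·L⁻¹)^(1-2)·hr⁻¹ = (mol·L⁻¹)⁻¹·hr⁻¹.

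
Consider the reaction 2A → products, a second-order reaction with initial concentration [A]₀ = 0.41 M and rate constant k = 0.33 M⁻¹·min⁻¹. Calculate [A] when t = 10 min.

0.1742 M

Step 1: For a second-order reaction: 1/[A] = 1/[A]₀ + kt
Step 2: 1/[A] = 1/0.41 + 0.33 × 10
Step 3: 1/[A] = 2.439 + 3.3 = 5.739
Step 4: [A] = 1/5.739 = 0.1742 M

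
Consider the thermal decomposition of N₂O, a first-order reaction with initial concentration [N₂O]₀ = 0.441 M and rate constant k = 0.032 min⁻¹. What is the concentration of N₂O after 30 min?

0.1689 M

Step 1: For a first-order reaction: [N₂O] = [N₂O]₀ × e^(-kt)
Step 2: [N₂O] = 0.441 × e^(-0.032 × 30)
Step 3: [N₂O] = 0.441 × e^(-0.96)
Step 4: [N₂O] = 0.441 × 0.382893 = 0.1689 M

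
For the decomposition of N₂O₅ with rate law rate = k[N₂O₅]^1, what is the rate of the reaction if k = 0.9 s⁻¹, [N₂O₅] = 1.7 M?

1.53 M/s

Step 1: Identify the rate law: rate = k[N₂O₅]^1
Step 2: Substitute values: rate = 0.9 × (1.7)^1
Step 3: Calculate: rate = 0.9 × 1.7 = 1.53 M/s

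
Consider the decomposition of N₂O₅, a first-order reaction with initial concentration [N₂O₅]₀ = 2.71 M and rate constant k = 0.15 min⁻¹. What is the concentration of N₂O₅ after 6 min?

1.102 M

Step 1: For a first-order reaction: [N₂O₅] = [N₂O₅]₀ × e^(-kt)
Step 2: [N₂O₅] = 2.71 × e^(-0.15 × 6)
Step 3: [N₂O₅] = 2.71 × e^(-0.9)
Step 4: [N₂O₅] = 2.71 × 0.40657 = 1.102 M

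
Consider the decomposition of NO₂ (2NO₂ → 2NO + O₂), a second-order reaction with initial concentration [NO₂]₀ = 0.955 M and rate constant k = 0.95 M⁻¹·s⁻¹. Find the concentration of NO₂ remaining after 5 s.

0.1725 M

Step 1: For a second-order reaction: 1/[NO₂] = 1/[NO₂]₀ + kt
Step 2: 1/[NO₂] = 1/0.955 + 0.95 × 5
Step 3: 1/[NO₂] = 1.047 + 4.75 = 5.797
Step 4: [NO₂] = 1/5.797 = 0.1725 M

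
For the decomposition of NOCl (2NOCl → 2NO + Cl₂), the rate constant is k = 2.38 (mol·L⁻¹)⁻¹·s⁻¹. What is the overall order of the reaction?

second order (2)

Step 1: The units of k for an nth-order reaction are (concentration)^(1-n)·(time)⁻¹.
Step 2: Here k has units (mol·L⁻¹)⁻¹·s⁻¹, so the concentration exponent is -1.
Step 3: 1 - n = -1 ⇒ n = 2. The reaction is second order.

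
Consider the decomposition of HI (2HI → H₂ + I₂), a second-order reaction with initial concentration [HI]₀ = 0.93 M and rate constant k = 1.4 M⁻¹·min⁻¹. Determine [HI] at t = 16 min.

0.0426 M

Step 1: For a second-order reaction: 1/[HI] = 1/[HI]₀ + kt
Step 2: 1/[HI] = 1/0.93 + 1.4 × 16
Step 3: 1/[HI] = 1.075 + 22.4 = 23.48
Step 4: [HI] = 1/23.48 = 0.0426 M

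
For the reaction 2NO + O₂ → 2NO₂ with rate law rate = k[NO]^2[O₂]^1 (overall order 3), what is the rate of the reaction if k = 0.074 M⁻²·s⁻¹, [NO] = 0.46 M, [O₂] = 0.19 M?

0.002975 M/s

Step 1: The rate law is rate = k[NO]^2[O₂]^1, overall order = 2+1 = 3
Step 2: Substitute values: rate = 0.074 × (0.46)^2 × (0.19)^1
Step 3: rate = 0.074 × 0.2116 × 0.19 = 0.0029751 M/s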